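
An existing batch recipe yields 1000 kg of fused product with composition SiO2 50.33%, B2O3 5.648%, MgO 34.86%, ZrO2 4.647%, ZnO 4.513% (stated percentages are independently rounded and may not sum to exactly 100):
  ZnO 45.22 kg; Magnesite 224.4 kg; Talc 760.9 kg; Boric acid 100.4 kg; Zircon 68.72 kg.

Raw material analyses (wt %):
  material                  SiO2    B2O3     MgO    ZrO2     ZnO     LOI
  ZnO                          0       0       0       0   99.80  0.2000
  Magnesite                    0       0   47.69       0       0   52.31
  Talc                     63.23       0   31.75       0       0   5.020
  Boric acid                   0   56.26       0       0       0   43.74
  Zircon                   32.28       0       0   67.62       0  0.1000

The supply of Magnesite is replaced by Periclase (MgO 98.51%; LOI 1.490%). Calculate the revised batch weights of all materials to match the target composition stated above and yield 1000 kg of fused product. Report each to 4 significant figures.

Intermediates are shown, with 4-significant-digit rounding, at each printed step; every computation maintains full float precision from start to finish — exactly one rounding is applied to each reported result — all derived quantities (glass mass, yield, the five compositions, LOI, the totals) are computed in full precision starting from the weights on 1000 kg of glass, as given in question or answer.
Oxide mass targets, per 1000 kg fused product:
  SiO2: 50.33% × 1000 = 503.3 kg
  B2O3: 5.648% × 1000 = 56.48 kg
  MgO: 34.86% × 1000 = 348.6 kg
  ZrO2: 4.647% × 1000 = 46.47 kg
  ZnO: 4.513% × 1000 = 45.13 kg
Balance tally, oxide-wise, with the batch weights as given, against the basis in use (every target is met by its sum given rounding of the digits):
  SiO2: 760.9·0.6323 + 68.72·0.3228 = 503.3 kg (target 503.3 kg)
  B2O3: 100.4·0.5626 = 56.49 kg (target 56.48 kg)
  MgO: 108.6·0.9851 + 760.9·0.3175 = 348.6 kg (target 348.6 kg)
  ZrO2: 68.72·0.6762 = 46.47 kg (target 46.47 kg)
  ZnO: 45.22·0.9980 = 45.13 kg (target 45.13 kg)
Mass balance on the glass: total charge less LOI = 1000 kg (summing oxide targets gives 1000 kg; versus the stated basis of 1000 kg — rounding explains the deltas).
Adding the batch up: Σ batch = 1084 kg; the LOI term Σ batch·LOI equals 83.89 kg; as yield: glass ÷ batch → 92.26%.

Revised batch per 1000 kg fused product:
  ZnO: 45.22 kg
  Periclase: 108.6 kg
  Talc: 760.9 kg
  Boric acid: 100.4 kg
  Zircon: 68.72 kg
Total batch = 1084 kg; LOI loss = 83.89 kg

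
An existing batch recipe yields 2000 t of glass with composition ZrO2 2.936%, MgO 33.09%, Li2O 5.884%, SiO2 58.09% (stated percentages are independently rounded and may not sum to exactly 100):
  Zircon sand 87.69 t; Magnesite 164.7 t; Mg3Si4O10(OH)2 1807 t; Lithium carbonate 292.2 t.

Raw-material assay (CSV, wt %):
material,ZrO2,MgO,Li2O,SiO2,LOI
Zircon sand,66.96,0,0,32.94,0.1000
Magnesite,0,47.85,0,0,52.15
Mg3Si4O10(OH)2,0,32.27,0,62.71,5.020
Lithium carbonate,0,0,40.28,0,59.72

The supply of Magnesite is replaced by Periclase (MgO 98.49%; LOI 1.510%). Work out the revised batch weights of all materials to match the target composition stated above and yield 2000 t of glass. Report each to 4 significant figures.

The working math keeps full float precision in every operation. In-progress results are rounded to four significant digits as shown. A single rounding yields every reported figure; the derived quantities, including the totals, four oxide percentages, net glass mass, the yield, LOI, are recomputed using the weight values on 2000 t of glass in exact precision, exactly as printed in problem or answer.
The oxide mass targets at 2000 t glass:
  ZrO2: 2.936% × 2000 = 58.72 t
  MgO: 33.09% × 2000 = 661.8 t
  Li2O: 5.884% × 2000 = 117.7 t
  SiO2: 58.09% × 2000 = 1162 t
Per-oxide balance check from the weights as reported, per the basis as stated (each sum matches its target mass up to rounding of the answer):
  ZrO2: 87.69·0.6696 = 58.72 t (target 58.72 t)
  MgO: 80.02·0.9849 + 1807·0.3227 = 661.9 t (target 661.8 t)
  Li2O: 292.2·0.4028 = 117.7 t (target 117.7 t)
  SiO2: 87.69·0.3294 + 1807·0.6271 = 1162 t (target 1162 t)
Glass-mass closure: whole batch net of LOI = 2000 t (summing oxide targets gives 2000 t; basis as stated: 2000 t — any gap is answer rounding).
Batch total: Σ batch = 2267 t; Σ batch·LOI gives LOI loss = 266.5 t; the yield ratio, glass ÷ batch: 88.24%.

Revised batch per 2000 t glass:
  Zircon sand: 87.69 t
  Periclase: 80.02 t
  Mg3Si4O10(OH)2: 1807 t
  Lithium carbonate: 292.2 t
Total batch = 2267 t; LOI loss = 266.5 t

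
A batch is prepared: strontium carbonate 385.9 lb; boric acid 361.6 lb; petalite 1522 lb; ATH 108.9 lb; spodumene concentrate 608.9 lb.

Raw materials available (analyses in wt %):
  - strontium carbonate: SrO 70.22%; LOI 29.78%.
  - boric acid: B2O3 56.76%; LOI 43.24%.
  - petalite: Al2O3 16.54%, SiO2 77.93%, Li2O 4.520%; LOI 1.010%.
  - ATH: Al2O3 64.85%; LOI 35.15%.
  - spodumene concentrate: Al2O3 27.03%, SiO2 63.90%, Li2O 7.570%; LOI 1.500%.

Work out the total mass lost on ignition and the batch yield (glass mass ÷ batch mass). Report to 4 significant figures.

The intermediate values are rounded off to 4 significant figures wherever printed. Full float precision is held from first step to last. Exactly one rounding is applied to every reported figure. All derived quantities (LOI, five oxide percentages, the yield, glass mass, totals) are rebuilt in full precision using the weight values per 2653 lb of glass, exactly as shown in the problem or the answer.
LOI of each material in turn:
  strontium carbonate: 385.9 × 0.2978 = 114.9 lb
  boric acid: 361.6 × 0.4324 = 156.4 lb
  petalite: 1522 × 0.01010 = 15.37 lb
  ATH: 108.9 × 0.3515 = 38.28 lb
  spodumene concentrate: 608.9 × 0.01500 = 9.133 lb
Total LOI = 334.1 lb
Glass = batch − LOI = 2987 − 334.1 = 2653 lb

LOI loss = 334.1 lb; glass = 2653 lb; yield = 88.82%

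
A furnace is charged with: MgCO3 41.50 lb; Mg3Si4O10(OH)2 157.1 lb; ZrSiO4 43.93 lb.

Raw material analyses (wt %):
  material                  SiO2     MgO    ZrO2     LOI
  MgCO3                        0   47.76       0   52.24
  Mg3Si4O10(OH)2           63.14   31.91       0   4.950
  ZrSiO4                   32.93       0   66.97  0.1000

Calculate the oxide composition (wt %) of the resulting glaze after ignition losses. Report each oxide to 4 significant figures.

Full precision is carried through the solve; rounding to four significant digits governs every working value as shown. A single rounding completes each reported figure. The derived quantities are computed in full float precision (LOI, net glass mass, the totals, three oxide percentages, the yield) from the weighed amounts per 213.0 lb of glass as set out in the problem or answer text.
Delivered oxide masses:
  SiO2: 157.1·0.6314 + 43.93·0.3293 = 113.7 lb
  MgO: 41.50·0.4776 + 157.1·0.3191 = 69.95 lb
  ZrO2: 43.93·0.6697 = 29.42 lb
LOI: 41.50·0.5224 + 157.1·0.04950 + 43.93·0.001000 = 29.50 lb
Resulting glass, batch − LOI: 242.5 − 29.50 = 213.0 lb (= the summed oxide contributions)
wt %: oxide over glass, times 100

Glass mass = 213.0 lb (batch 242.5 − LOI 29.50).
Composition: SiO2 53.35%, MgO 32.84%, ZrO2 13.81%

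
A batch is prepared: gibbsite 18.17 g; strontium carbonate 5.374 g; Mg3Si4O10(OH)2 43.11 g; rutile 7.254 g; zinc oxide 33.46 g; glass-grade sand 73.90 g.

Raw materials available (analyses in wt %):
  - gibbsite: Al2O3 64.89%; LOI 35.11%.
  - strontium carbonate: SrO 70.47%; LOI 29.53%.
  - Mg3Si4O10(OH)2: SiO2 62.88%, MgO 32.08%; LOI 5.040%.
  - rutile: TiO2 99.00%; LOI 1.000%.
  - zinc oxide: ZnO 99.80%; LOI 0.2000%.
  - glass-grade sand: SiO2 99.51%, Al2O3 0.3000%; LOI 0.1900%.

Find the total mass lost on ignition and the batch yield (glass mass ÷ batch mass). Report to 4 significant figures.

LOI loss = 10.42 g; glass = 170.8 g; yield = 94.25%

Values along the way are printed (rounded to 4 significant digits) at each printed step — each numeric step carries full precision through every step; every reported figure receives exactly one rounding. All derived quantities (six oxide percentages, the totals, ignition loss, yield, net glass mass) are computed in full float precision using the weight values per 170.8 g of glass exactly as printed in problem or answer.
Each material's LOI contribution:
  gibbsite: 18.17 × 0.3511 = 6.379 g
  strontium carbonate: 5.374 × 0.2953 = 1.587 g
  Mg3Si4O10(OH)2: 43.11 × 0.05040 = 2.173 g
  rutile: 7.254 × 0.01000 = 0.07254 g
  zinc oxide: 33.46 × 0.002000 = 0.06692 g
  glass-grade sand: 73.90 × 0.001900 = 0.1404 g
Total LOI = 10.42 g
Glass = batch − LOI = 181.3 − 10.42 = 170.8 g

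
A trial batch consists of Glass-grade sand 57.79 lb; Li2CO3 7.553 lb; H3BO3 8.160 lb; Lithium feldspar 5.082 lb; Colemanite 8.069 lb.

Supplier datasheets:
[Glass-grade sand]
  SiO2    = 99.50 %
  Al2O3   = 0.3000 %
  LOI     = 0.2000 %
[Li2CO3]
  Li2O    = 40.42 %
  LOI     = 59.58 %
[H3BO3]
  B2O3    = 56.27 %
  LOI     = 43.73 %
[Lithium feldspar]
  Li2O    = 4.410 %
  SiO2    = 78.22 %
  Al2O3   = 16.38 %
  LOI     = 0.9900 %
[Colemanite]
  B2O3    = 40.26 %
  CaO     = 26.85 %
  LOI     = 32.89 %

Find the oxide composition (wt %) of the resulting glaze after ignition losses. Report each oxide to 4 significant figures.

Glass mass = 75.77 lb (batch 86.65 − LOI 10.89).
Composition: B2O3 10.35%, CaO 2.860%, Li2O 4.325%, SiO2 81.14%, Al2O3 1.328%

Each numeric step maintains exact precision in all steps — in-progress results are printed rounded to four significant digits alongside each step — every reported result includes exactly one rounding. Derived quantities are recomputed from the weighed amounts at 75.77 lb of glass in full precision (totals, the five compositions, ignition loss, the yield, glass mass) as set out in the problem or the answer.
Oxide masses out of the charge:
  B2O3: 8.160·0.5627 + 8.069·0.4026 = 7.840 lb
  CaO: 8.069·0.2685 = 2.167 lb
  Li2O: 7.553·0.4042 + 5.082·0.04410 = 3.277 lb
  SiO2: 57.79·0.9950 + 5.082·0.7822 = 61.48 lb
  Al2O3: 57.79·0.003000 + 5.082·0.1638 = 1.006 lb
LOI: 57.79·0.002000 + 7.553·0.5958 + 8.160·0.4373 + 5.082·0.009900 + 8.069·0.3289 = 10.89 lb
Net of LOI, the glass mass = 86.65 − 10.89 = 75.77 lb (= the summed oxide contributions)
percent by weight: oxide/glass ×100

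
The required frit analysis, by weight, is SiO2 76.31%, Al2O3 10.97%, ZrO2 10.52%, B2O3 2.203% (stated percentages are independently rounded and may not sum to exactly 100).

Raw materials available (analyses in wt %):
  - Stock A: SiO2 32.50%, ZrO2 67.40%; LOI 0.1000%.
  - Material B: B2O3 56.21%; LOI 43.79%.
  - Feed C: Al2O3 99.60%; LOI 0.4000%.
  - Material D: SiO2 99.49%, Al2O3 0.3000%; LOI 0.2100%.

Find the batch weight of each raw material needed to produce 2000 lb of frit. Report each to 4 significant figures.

Batch per 2000 lb frit:
  Stock A: 312.2 lb
  Material B: 78.38 lb
  Feed C: 216.0 lb
  Material D: 1432 lb
Total batch = 2039 lb; LOI loss = 38.51 lb; yield = 98.11%

Mid-chain values are displayed with 4-significant-figure rounding alongside each step — the whole derivation carries exact precision in all steps; a single rounding completes every reported figure. The derived quantities are computed in exact precision (LOI, totals, net glass mass, the four compositions, the yield) from the weighed amounts on 2000 lb of glass as they appear in the problem or answer text.
Oxide-by-oxide targets in 2000 lb frit:
  SiO2: 76.31% × 2000 = 1526 lb
  Al2O3: 10.97% × 2000 = 219.4 lb
  ZrO2: 10.52% × 2000 = 210.4 lb
  B2O3: 2.203% × 2000 = 44.06 lb
Mass-balance tally per oxide with the batch weights as given, under the basis named above (delivered sums recover each target net of answer rounding effects):
  SiO2: 312.2·0.3250 + 1432·0.9949 = 1526 lb (target 1526 lb)
  Al2O3: 216.0·0.9960 + 1432·0.003000 = 219.4 lb (target 219.4 lb)
  ZrO2: 312.2·0.6740 = 210.4 lb (target 210.4 lb)
  B2O3: 78.38·0.5621 = 44.06 lb (target 44.06 lb)
Consistency of the glass mass: total batch − LOI = 2000 lb (per-oxide target masses sum to 2000 lb; basis as stated: 2000 lb — differing by rounding only).
Summing the batch: Σ batch = 2039 lb; Σ batch·LOI gives LOI loss = 38.51 lb; glass ÷ batch gives a yield of 98.11%.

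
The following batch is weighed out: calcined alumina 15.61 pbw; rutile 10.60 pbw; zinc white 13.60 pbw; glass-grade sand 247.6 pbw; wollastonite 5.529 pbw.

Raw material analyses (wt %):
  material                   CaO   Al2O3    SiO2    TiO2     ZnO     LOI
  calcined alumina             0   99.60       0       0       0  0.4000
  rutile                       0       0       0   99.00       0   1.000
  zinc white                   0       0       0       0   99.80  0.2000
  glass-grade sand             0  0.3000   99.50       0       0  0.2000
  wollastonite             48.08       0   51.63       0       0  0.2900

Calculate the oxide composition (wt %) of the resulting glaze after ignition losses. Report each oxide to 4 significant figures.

All internal work maintains full float precision at each step; working values are shown, with 4-significant-figure rounding, at each printed step. Every reported number is rounded a single time; derived quantities are computed from the weighed amounts on 292.2 pbw of glass in full precision (the totals, yield, glass mass, the five compositions, LOI) as given in problem or answer.
Delivered oxide masses:
  CaO: 5.529·0.4808 = 2.658 pbw
  Al2O3: 15.61·0.9960 + 247.6·0.003000 = 16.29 pbw
  SiO2: 247.6·0.9950 + 5.529·0.5163 = 249.2 pbw
  TiO2: 10.60·0.9900 = 10.49 pbw
  ZnO: 13.60·0.9980 = 13.57 pbw
LOI: 15.61·0.004000 + 10.60·0.01000 + 13.60·0.002000 + 247.6·0.002000 + 5.529·0.002900 = 0.7069 pbw
Glass mass = batch − LOI = 292.9 − 0.7069 = 292.2 pbw (equal to the oxide-mass sum)
wt %: oxide over glass, times 100

Glass mass = 292.2 pbw (batch 292.9 − LOI 0.7069).
Composition: CaO 0.9097%, Al2O3 5.574%, SiO2 85.28%, TiO2 3.591%, ZnO 4.645%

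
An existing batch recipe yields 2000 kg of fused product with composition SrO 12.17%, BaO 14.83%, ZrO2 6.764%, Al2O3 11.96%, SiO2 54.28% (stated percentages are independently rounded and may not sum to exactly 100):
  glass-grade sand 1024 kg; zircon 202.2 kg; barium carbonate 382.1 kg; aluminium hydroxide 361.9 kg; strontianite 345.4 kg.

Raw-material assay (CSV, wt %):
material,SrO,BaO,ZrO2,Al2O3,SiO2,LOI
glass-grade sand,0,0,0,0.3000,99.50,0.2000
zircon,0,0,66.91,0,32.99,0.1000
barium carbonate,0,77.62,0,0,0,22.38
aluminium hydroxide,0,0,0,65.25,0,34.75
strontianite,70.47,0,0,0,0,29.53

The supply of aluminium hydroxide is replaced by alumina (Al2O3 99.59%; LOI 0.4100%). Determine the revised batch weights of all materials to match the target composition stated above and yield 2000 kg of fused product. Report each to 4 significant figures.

Values along the way appear, with 4-significant-figure rounding, between the steps; every computation holds full precision from start to finish — exactly one rounding is applied to each reported figure; all derived quantities are rebuilt from the weighed amounts per 2000 kg of glass at full precision (the five compositions, LOI, net glass mass, yield, totals) as given in the problem or the answer.
Oxide-by-oxide targets in 2000 kg fused product:
  SrO: 12.17% × 2000 = 243.4 kg
  BaO: 14.83% × 2000 = 296.6 kg
  ZrO2: 6.764% × 2000 = 135.3 kg
  Al2O3: 11.96% × 2000 = 239.2 kg
  SiO2: 54.28% × 2000 = 1086 kg
A balance pass over the oxides, given the weights on record, versus the basis set out (delivered sums recover each target once rounding is allowed for):
  SrO: 345.4·0.7047 = 243.4 kg (target 243.4 kg)
  BaO: 382.1·0.7762 = 296.6 kg (target 296.6 kg)
  ZrO2: 202.2·0.6691 = 135.3 kg (target 135.3 kg)
  Al2O3: 1024·0.003000 + 237.1·0.9959 = 239.2 kg (target 239.2 kg)
  SiO2: 1024·0.9950 + 202.2·0.3299 = 1086 kg (target 1086 kg)
Glass-mass closure: batch total minus LOI = 2000 kg (summing oxide targets gives 2000 kg; with the basis standing at 2000 kg — gaps are rounding artifacts).
Batch total: Σ batch = 2191 kg; Σ batch·LOI gives LOI loss = 190.7 kg; glass ÷ batch gives a yield of 91.29%.

Revised batch per 2000 kg fused product:
  glass-grade sand: 1024 kg
  zircon: 202.2 kg
  barium carbonate: 382.1 kg
  alumina: 237.1 kg
  strontianite: 345.4 kg
Total batch = 2191 kg; LOI loss = 190.7 kg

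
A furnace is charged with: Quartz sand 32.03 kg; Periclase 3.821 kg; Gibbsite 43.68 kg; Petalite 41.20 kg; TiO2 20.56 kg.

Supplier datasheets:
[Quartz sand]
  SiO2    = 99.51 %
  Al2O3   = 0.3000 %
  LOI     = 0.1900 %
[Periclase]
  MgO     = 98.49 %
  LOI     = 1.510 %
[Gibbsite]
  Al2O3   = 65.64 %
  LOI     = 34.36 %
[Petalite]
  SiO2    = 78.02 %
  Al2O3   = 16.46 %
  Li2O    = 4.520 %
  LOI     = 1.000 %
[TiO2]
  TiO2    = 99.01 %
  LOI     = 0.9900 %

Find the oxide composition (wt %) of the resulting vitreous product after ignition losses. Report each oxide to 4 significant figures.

Glass mass = 125.5 kg (batch 141.3 − LOI 15.74).
Composition: SiO2 50.99%, TiO2 16.21%, Al2O3 28.32%, Li2O 1.483%, MgO 2.997%

All arithmetic maintains full precision through the solve. The intermediate values are printed, with 4-significant-digit rounding, across the worked steps — every reported figure receives exactly one rounding; derived quantities are re-derived starting from the weights for 125.5 kg of glass in full float precision (net glass mass, yield, ignition loss, five oxide percentages, totals), exactly as printed in the problem or the answer.
What the batch supplies per oxide:
  SiO2: 32.03·0.9951 + 41.20·0.7802 = 64.02 kg
  TiO2: 20.56·0.9901 = 20.36 kg
  Al2O3: 32.03·0.003000 + 43.68·0.6564 + 41.20·0.1646 = 35.55 kg
  Li2O: 41.20·0.04520 = 1.862 kg
  MgO: 3.821·0.9849 = 3.763 kg
LOI: 32.03·0.001900 + 3.821·0.01510 + 43.68·0.3436 + 41.20·0.01000 + 20.56·0.009900 = 15.74 kg
Resulting glass, batch − LOI: 141.3 − 15.74 = 125.5 kg (matching Σ of the oxides)
wt % = 100 × oxide mass / glass mass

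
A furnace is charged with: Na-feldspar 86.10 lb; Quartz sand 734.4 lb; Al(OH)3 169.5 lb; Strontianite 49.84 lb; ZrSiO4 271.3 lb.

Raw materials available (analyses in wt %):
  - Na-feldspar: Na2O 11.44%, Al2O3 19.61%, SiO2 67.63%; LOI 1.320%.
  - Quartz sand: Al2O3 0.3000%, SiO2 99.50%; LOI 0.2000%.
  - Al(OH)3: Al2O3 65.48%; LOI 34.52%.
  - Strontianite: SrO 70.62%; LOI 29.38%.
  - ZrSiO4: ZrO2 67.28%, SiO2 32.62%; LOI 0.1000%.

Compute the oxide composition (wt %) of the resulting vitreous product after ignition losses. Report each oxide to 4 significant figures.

Glass mass = 1235 lb (batch 1311 − LOI 76.03).
Composition: SrO 2.850%, Na2O 0.7975%, ZrO2 14.78%, Al2O3 10.53%, SiO2 71.04%

The whole derivation maintains full precision all the way through — mid-chain values appear, rounded to 4 significant figures, at each printed step — a single rounding finalizes every reported result — derived quantities, which include net glass mass, yield, the totals, ignition loss, the five compositions, are re-derived in exact precision, as quoted within the question or the answer, from the weighed amounts per 1235 lb of glass.
Per-oxide mass from batch:
  SrO: 49.84·0.7062 = 35.20 lb
  Na2O: 86.10·0.1144 = 9.850 lb
  ZrO2: 271.3·0.6728 = 182.5 lb
  Al2O3: 86.10·0.1961 + 734.4·0.003000 + 169.5·0.6548 = 130.1 lb
  SiO2: 86.10·0.6763 + 734.4·0.9950 + 271.3·0.3262 = 877.5 lb
LOI: 86.10·0.01320 + 734.4·0.002000 + 169.5·0.3452 + 49.84·0.2938 + 271.3·0.001000 = 76.03 lb
batch − LOI leaves glass = 1311 − 76.03 = 1235 lb (= Σ oxide masses)
percent by weight: oxide/glass ×100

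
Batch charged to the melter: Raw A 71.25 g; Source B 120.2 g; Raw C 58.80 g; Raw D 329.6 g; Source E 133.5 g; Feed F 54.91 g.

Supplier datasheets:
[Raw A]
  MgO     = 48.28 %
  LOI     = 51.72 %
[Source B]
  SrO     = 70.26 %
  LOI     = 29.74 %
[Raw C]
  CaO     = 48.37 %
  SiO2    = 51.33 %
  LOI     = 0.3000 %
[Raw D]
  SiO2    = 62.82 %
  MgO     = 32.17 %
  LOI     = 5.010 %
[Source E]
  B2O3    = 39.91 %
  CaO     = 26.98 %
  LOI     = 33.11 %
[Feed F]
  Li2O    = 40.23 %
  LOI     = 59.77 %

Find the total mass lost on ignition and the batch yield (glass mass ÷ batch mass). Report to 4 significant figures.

LOI loss = 166.3 g; glass = 602.0 g; yield = 78.35%

All arithmetic keeps full float precision in all steps; values along the way appear rounded off to 4 significant digits within the worked lines. Each reported result undergoes a single rounding — the derived quantities (glass mass, LOI, the totals, the six compositions, the yield) are carried from the weighed amounts on 602.0 g of glass at exact precision as written in problem or answer.
LOI of each material in turn:
  Raw A: 71.25 × 0.5172 = 36.85 g
  Source B: 120.2 × 0.2974 = 35.75 g
  Raw C: 58.80 × 0.003000 = 0.1764 g
  Raw D: 329.6 × 0.05010 = 16.51 g
  Source E: 133.5 × 0.3311 = 44.20 g
  Feed F: 54.91 × 0.5977 = 32.82 g
Total LOI = 166.3 g
Glass = batch − LOI = 768.3 − 166.3 = 602.0 g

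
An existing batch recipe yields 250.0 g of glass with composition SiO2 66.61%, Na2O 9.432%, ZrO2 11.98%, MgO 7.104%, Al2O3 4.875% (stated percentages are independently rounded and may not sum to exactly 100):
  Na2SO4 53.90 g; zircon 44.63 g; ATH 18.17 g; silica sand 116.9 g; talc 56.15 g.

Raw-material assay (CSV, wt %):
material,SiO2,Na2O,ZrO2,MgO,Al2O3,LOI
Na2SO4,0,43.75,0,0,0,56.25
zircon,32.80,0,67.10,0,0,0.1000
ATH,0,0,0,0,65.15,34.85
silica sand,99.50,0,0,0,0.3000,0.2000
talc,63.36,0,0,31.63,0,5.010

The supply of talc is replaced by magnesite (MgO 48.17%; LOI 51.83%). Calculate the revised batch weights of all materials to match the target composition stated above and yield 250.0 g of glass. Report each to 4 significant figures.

The intermediate values are printed, rounded to four significant digits, alongside each step; each numeric step holds exact precision in all steps — a single rounding finalizes each reported result — the derived quantities (the yield, ignition loss, totals, the five compositions, glass mass) are re-derived using the weight values per 250.0 g of glass in full float precision as given in the problem or the answer.
Oxide-by-oxide targets in 250.0 g glass:
  SiO2: 66.61% × 250.0 = 166.5 g
  Na2O: 9.432% × 250.0 = 23.58 g
  ZrO2: 11.98% × 250.0 = 29.95 g
  MgO: 7.104% × 250.0 = 17.76 g
  Al2O3: 4.875% × 250.0 = 12.19 g
Verifying the oxide balance from the weights as reported, per the basis as stated (summed amounts equal target values within answer rounding):
  SiO2: 44.63·0.3280 + 152.6·0.9950 = 166.5 g (target 166.5 g)
  Na2O: 53.90·0.4375 = 23.58 g (target 23.58 g)
  ZrO2: 44.63·0.6710 = 29.95 g (target 29.95 g)
  MgO: 36.87·0.4817 = 17.76 g (target 17.76 g)
  Al2O3: 18.00·0.6515 + 152.6·0.003000 = 12.18 g (target 12.19 g)
Glass-mass sanity pass: batch Σ − ignition loss = 249.9 g (the Σ of target masses is 250.0 g; the stated basis being 250.0 g — differing by rounding only).
Batch grand total — Σ batch = 306.0 g; loss to ignition Σ batch·LOI = 56.05 g; the yield ratio, glass ÷ batch: 81.68%.

Revised batch per 250.0 g glass:
  Na2SO4: 53.90 g
  zircon: 44.63 g
  ATH: 18.00 g
  silica sand: 152.6 g
  magnesite: 36.87 g
Total batch = 306.0 g; LOI loss = 56.05 g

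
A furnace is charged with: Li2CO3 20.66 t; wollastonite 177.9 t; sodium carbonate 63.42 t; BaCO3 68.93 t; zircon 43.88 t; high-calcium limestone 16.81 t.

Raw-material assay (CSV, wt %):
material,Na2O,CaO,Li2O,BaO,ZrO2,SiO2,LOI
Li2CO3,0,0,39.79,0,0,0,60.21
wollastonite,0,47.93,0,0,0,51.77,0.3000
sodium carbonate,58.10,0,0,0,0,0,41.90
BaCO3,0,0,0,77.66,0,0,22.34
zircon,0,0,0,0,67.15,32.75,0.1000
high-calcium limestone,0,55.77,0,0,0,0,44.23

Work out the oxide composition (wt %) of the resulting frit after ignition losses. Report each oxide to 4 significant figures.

Exact precision is held through every step; working values are shown rounded to four significant figures within the worked lines; each reported number sees exactly one rounding. All derived quantities (six oxide percentages, LOI, glass mass, totals, yield) are computed from the batch weights for 329.2 t of glass in full float precision precisely as stated by the problem or answer text.
What the batch supplies per oxide:
  Na2O: 63.42·0.5810 = 36.85 t
  CaO: 177.9·0.4793 + 16.81·0.5577 = 94.64 t
  Li2O: 20.66·0.3979 = 8.221 t
  BaO: 68.93·0.7766 = 53.53 t
  ZrO2: 43.88·0.6715 = 29.47 t
  SiO2: 177.9·0.5177 + 43.88·0.3275 = 106.5 t
LOI: 20.66·0.6021 + 177.9·0.003000 + 63.42·0.4190 + 68.93·0.2234 + 43.88·0.001000 + 16.81·0.4423 = 62.42 t
Glass mass = batch − LOI = 391.6 − 62.42 = 329.2 t (the oxide masses sum to this)
percent by weight: oxide/glass ×100

Glass mass = 329.2 t (batch 391.6 − LOI 62.42).
Composition: Na2O 11.19%, CaO 28.75%, Li2O 2.497%, BaO 16.26%, ZrO2 8.951%, SiO2 32.34%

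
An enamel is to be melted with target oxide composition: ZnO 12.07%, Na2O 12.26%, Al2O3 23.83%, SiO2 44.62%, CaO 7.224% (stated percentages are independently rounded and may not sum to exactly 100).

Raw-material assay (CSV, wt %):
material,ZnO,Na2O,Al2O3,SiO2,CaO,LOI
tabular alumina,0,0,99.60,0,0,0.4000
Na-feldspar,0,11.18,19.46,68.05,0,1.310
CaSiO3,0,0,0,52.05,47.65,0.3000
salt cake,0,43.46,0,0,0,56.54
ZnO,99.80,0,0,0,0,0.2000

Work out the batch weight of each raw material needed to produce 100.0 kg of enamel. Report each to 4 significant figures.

Batch per 100.0 kg enamel:
  tabular alumina: 13.38 kg
  Na-feldspar: 53.97 kg
  CaSiO3: 15.16 kg
  salt cake: 14.33 kg
  ZnO: 12.09 kg
Total batch = 108.9 kg; LOI loss = 8.932 kg; yield = 91.80%

Every computation holds exact precision in all steps; values along the way are shown (rounded to 4 significant figures) within the worked lines. Each reported number takes a single rounding. Derived quantities are rebuilt at exact precision (glass mass, LOI, totals, the five compositions, the yield) from the weighed amounts for 100.0 kg of glass, as written in the problem or answer text.
Per-oxide target masses for 100.0 kg enamel:
  ZnO: 12.07% × 100.0 = 12.07 kg
  Na2O: 12.26% × 100.0 = 12.26 kg
  Al2O3: 23.83% × 100.0 = 23.83 kg
  SiO2: 44.62% × 100.0 = 44.62 kg
  CaO: 7.224% × 100.0 = 7.224 kg
A balance pass over the oxides, using the reported weights, on the stated basis (target by target, the sums agree once rounding is allowed for):
  ZnO: 12.09·0.9980 = 12.07 kg (target 12.07 kg)
  Na2O: 53.97·0.1118 + 14.33·0.4346 = 12.26 kg (target 12.26 kg)
  Al2O3: 13.38·0.9960 + 53.97·0.1946 = 23.83 kg (target 23.83 kg)
  SiO2: 53.97·0.6805 + 15.16·0.5205 = 44.62 kg (target 44.62 kg)
  CaO: 15.16·0.4765 = 7.224 kg (target 7.224 kg)
The glass-mass cross-check: whole batch net of LOI = 100.0 kg (summing oxide targets gives 100.0 kg; the stated basis being 100.0 kg — a pure rounding effect).
Whole-batch sum: Σ batch = 108.9 kg; Σ batch·LOI gives LOI loss = 8.932 kg; glass ÷ batch gives a yield of 91.80%.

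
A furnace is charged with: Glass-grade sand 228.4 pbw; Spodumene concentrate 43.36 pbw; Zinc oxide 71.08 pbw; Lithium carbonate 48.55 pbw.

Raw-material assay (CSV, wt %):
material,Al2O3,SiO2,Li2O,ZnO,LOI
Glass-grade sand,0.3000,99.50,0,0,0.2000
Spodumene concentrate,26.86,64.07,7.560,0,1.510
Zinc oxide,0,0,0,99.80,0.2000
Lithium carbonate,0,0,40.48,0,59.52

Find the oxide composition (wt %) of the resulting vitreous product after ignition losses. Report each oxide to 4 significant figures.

Working values are shown rounded to four significant figures as written — all arithmetic carries full float precision throughout; exactly one rounding goes into each reported value — all derived quantities are re-derived starting from the weights at 361.2 pbw of glass at full precision (the four compositions, the yield, net glass mass, the totals, LOI) as they appear in question or answer.
What the batch supplies per oxide:
  Al2O3: 228.4·0.003000 + 43.36·0.2686 = 12.33 pbw
  SiO2: 228.4·0.9950 + 43.36·0.6407 = 255.0 pbw
  Li2O: 43.36·0.07560 + 48.55·0.4048 = 22.93 pbw
  ZnO: 71.08·0.9980 = 70.94 pbw
LOI: 228.4·0.002000 + 43.36·0.01510 + 71.08·0.002000 + 48.55·0.5952 = 30.15 pbw
batch − LOI leaves glass = 391.4 − 30.15 = 361.2 pbw (the oxide masses sum to this)
percent by weight: oxide/glass ×100

Glass mass = 361.2 pbw (batch 391.4 − LOI 30.15).
Composition: Al2O3 3.414%, SiO2 70.60%, Li2O 6.348%, ZnO 19.64%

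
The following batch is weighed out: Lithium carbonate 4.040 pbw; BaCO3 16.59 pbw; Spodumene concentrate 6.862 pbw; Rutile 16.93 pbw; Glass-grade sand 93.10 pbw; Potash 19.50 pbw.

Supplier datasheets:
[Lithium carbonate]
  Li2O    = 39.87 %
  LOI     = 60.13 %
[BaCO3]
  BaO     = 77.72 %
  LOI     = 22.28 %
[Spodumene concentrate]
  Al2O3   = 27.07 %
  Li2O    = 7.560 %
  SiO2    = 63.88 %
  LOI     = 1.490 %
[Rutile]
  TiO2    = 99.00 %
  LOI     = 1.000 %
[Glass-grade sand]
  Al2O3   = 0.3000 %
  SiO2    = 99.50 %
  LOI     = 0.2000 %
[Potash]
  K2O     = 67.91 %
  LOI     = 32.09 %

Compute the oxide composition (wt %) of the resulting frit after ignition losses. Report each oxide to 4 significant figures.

Glass mass = 144.2 pbw (batch 157.0 − LOI 12.84).
Composition: BaO 8.943%, TiO2 11.62%, K2O 9.185%, Al2O3 1.482%, Li2O 1.477%, SiO2 67.29%

Working values are displayed (rounded to 4 significant figures) between the steps. All arithmetic carries full precision through every step — each reported number is rounded just once. Derived quantities (ignition loss, glass mass, the totals, yield, six oxide percentages) are computed at full precision from the weighed amounts on 144.2 pbw of glass precisely as stated by the problem or the answer.
Per-oxide mass from batch:
  BaO: 16.59·0.7772 = 12.89 pbw
  TiO2: 16.93·0.9900 = 16.76 pbw
  K2O: 19.50·0.6791 = 13.24 pbw
  Al2O3: 6.862·0.2707 + 93.10·0.003000 = 2.137 pbw
  Li2O: 4.040·0.3987 + 6.862·0.07560 = 2.130 pbw
  SiO2: 6.862·0.6388 + 93.10·0.9950 = 97.02 pbw
LOI: 4.040·0.6013 + 16.59·0.2228 + 6.862·0.01490 + 16.93·0.01000 + 93.10·0.002000 + 19.50·0.3209 = 12.84 pbw
Resulting glass, batch − LOI: 157.0 − 12.84 = 144.2 pbw (= Σ oxide masses)
oxide / glass × 100 gives the wt %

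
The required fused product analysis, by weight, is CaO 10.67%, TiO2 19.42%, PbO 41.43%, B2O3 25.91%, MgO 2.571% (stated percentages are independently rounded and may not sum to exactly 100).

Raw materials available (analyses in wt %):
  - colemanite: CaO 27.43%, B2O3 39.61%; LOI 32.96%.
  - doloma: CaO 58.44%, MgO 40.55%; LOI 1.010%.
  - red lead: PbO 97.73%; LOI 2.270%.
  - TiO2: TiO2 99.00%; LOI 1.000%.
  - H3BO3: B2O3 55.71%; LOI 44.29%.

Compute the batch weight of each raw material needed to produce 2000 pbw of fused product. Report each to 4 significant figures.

Mid-chain values appear with 4-significant-digit rounding within the worked lines — all arithmetic runs at full float precision all the way through — each reported value is rounded once only. Derived quantities are rebuilt from the batch weights on 2000 pbw of glass in exact precision (ignition loss, totals, five oxide percentages, net glass mass, the yield) as given in the problem or the answer.
Target oxide masses per 2000 pbw fused product:
  CaO: 10.67% × 2000 = 213.4 pbw
  TiO2: 19.42% × 2000 = 388.4 pbw
  PbO: 41.43% × 2000 = 828.6 pbw
  B2O3: 25.91% × 2000 = 518.2 pbw
  MgO: 2.571% × 2000 = 51.42 pbw
Oxide-by-oxide audit using the reported weights, under the basis named above (every target is met by its sum up to rounding of the answer):
  CaO: 507.8·0.2743 + 126.8·0.5844 = 213.4 pbw (target 213.4 pbw)
  TiO2: 392.3·0.9900 = 388.4 pbw (target 388.4 pbw)
  PbO: 847.8·0.9773 = 828.6 pbw (target 828.6 pbw)
  B2O3: 507.8·0.3961 + 569.1·0.5571 = 518.2 pbw (target 518.2 pbw)
  MgO: 126.8·0.4055 = 51.42 pbw (target 51.42 pbw)
The glass-mass cross-check: batch total minus LOI = 2000 pbw (summing oxide targets gives 2000 pbw; with the basis standing at 2000 pbw — a pure rounding effect).
Batch grand total — Σ batch = 2444 pbw; LOI removed, Σ of batch·LOI: 443.9 pbw; the yield ratio, glass ÷ batch: 81.84%.

Batch per 2000 pbw fused product:
  colemanite: 507.8 pbw
  doloma: 126.8 pbw
  red lead: 847.8 pbw
  TiO2: 392.3 pbw
  H3BO3: 569.1 pbw
Total batch = 2444 pbw; LOI loss = 443.9 pbw; yield = 81.84%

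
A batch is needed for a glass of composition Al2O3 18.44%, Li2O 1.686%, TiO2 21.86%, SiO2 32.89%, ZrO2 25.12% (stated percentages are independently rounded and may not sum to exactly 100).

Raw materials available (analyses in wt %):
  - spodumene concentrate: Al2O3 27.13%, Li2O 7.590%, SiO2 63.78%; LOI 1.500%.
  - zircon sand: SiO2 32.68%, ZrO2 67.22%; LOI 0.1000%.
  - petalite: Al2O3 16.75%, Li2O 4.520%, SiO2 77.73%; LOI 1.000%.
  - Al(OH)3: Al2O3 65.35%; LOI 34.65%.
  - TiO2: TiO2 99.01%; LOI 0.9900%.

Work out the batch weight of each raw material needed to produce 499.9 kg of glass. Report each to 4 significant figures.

Batch per 499.9 kg glass:
  spodumene concentrate: 62.29 kg
  zircon sand: 186.8 kg
  petalite: 81.87 kg
  Al(OH)3: 94.21 kg
  TiO2: 110.4 kg
Total batch = 535.6 kg; LOI loss = 35.68 kg; yield = 93.34%

The working math holds exact precision in every operation — the intermediate values are printed rounded to 4 significant digits. Every reported value is rounded just once; all derived quantities (the totals, net glass mass, the five compositions, yield, ignition loss) are rebuilt starting from the weights at 499.9 kg of glass in full precision, exactly as shown in problem or answer.
Oxide mass targets, per 499.9 kg glass:
  Al2O3: 18.44% × 499.9 = 92.18 kg
  Li2O: 1.686% × 499.9 = 8.428 kg
  TiO2: 21.86% × 499.9 = 109.3 kg
  SiO2: 32.89% × 499.9 = 164.4 kg
  ZrO2: 25.12% × 499.9 = 125.6 kg
Oxide-by-oxide audit applying the batch weights above, against the basis in use (oxide sums agree with the targets inside rounding margins):
  Al2O3: 62.29·0.2713 + 81.87·0.1675 + 94.21·0.6535 = 92.18 kg (target 92.18 kg)
  Li2O: 62.29·0.07590 + 81.87·0.04520 = 8.428 kg (target 8.428 kg)
  TiO2: 110.4·0.9901 = 109.3 kg (target 109.3 kg)
  SiO2: 62.29·0.6378 + 186.8·0.3268 + 81.87·0.7773 = 164.4 kg (target 164.4 kg)
  ZrO2: 186.8·0.6722 = 125.6 kg (target 125.6 kg)
Mass balance on the glass: net batch after ignition = 499.9 kg (targets for the oxides total 499.9 kg; against the stated basis, 499.9 kg — deltas are rounding alone).
Summing the batch: Σ batch = 535.6 kg; loss to ignition Σ batch·LOI = 35.68 kg; yield: glass divided by total = 93.34%.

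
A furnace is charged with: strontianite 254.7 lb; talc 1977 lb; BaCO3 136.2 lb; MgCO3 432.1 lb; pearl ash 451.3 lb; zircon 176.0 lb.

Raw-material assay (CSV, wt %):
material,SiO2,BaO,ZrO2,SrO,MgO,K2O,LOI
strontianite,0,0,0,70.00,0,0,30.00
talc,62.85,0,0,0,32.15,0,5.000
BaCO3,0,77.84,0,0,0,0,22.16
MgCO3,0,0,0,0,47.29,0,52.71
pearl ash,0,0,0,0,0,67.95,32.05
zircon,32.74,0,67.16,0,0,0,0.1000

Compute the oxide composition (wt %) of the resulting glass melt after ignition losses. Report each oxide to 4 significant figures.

Exact precision is maintained through every step. The intermediate values are shown (rounded to 4 significant figures) on the page. Each reported number is rounded a single time. Derived quantities, which include six oxide percentages, the totals, ignition loss, yield, glass mass, are computed in full float precision, precisely as stated by the question or the answer, from the weighed amounts for 2849 lb of glass.
Oxide-by-oxide delivered mass:
  SiO2: 1977·0.6285 + 176.0·0.3274 = 1300 lb
  BaO: 136.2·0.7784 = 106.0 lb
  ZrO2: 176.0·0.6716 = 118.2 lb
  SrO: 254.7·0.7000 = 178.3 lb
  MgO: 1977·0.3215 + 432.1·0.4729 = 839.9 lb
  K2O: 451.3·0.6795 = 306.7 lb
LOI: 254.7·0.3000 + 1977·0.05000 + 136.2·0.2216 + 432.1·0.5271 + 451.3·0.3205 + 176.0·0.001000 = 578.0 lb
Net of LOI, the glass mass = 3427 − 578.0 = 2849 lb (equal to the oxide-mass sum)
each oxide over glass, ×100, is wt %

Glass mass = 2849 lb (batch 3427 − LOI 578.0).
Composition: SiO2 45.63%, BaO 3.721%, ZrO2 4.148%, SrO 6.257%, MgO 29.48%, K2O 10.76%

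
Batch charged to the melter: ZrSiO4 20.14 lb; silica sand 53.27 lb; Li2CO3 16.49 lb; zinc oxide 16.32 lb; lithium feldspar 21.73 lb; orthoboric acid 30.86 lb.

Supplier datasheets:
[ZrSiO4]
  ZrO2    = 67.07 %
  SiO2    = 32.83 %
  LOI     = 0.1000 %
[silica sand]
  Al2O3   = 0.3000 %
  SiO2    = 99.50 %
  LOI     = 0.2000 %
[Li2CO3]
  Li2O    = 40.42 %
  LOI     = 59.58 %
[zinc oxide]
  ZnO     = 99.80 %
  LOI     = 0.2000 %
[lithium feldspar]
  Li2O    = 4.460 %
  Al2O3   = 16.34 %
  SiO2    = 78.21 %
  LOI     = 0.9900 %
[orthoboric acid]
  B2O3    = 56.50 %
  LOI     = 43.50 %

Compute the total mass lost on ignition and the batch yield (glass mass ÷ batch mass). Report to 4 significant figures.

LOI loss = 23.62 lb; glass = 135.2 lb; yield = 85.12%

All arithmetic holds full precision at each step. The intermediate values are displayed with 4-significant-figure rounding in the printout. Each reported figure is rounded a single time; derived quantities are computed using the weight values on 135.2 lb of glass at exact precision (totals, net glass mass, the yield, LOI, six oxide percentages) as set out in question or answer.
Per-material ignition loss:
  ZrSiO4: 20.14 × 0.001000 = 0.02014 lb
  silica sand: 53.27 × 0.002000 = 0.1065 lb
  Li2CO3: 16.49 × 0.5958 = 9.825 lb
  zinc oxide: 16.32 × 0.002000 = 0.03264 lb
  lithium feldspar: 21.73 × 0.009900 = 0.2151 lb
  orthoboric acid: 30.86 × 0.4350 = 13.42 lb
Total LOI = 23.62 lb
Glass = batch − LOI = 158.8 − 23.62 = 135.2 lb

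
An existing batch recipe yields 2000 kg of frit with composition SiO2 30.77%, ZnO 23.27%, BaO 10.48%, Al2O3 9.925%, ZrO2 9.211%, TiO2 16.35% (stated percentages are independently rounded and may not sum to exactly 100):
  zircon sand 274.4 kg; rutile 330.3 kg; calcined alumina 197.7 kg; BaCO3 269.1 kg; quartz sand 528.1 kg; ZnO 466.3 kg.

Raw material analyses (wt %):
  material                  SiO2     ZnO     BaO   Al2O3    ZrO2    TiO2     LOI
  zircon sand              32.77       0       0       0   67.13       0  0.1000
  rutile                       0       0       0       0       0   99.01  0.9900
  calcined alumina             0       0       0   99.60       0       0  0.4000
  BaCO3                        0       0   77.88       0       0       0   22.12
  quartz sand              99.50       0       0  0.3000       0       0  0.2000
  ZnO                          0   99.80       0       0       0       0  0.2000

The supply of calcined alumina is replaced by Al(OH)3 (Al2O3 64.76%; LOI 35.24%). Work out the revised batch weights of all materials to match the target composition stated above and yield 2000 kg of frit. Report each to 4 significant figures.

Each numeric step runs at exact precision at every stage; the intermediate values are shown rounded off to 4 significant digits in the working — every reported number undergoes a single rounding. The derived quantities are rebuilt in full float precision (the yield, ignition loss, net glass mass, the totals, the six compositions) from the weighed amounts per 2000 kg of glass, as given in problem or answer.
Per-oxide target masses for 2000 kg frit:
  SiO2: 30.77% × 2000 = 615.4 kg
  ZnO: 23.27% × 2000 = 465.4 kg
  BaO: 10.48% × 2000 = 209.6 kg
  Al2O3: 9.925% × 2000 = 198.5 kg
  ZrO2: 9.211% × 2000 = 184.2 kg
  TiO2: 16.35% × 2000 = 327.0 kg
Mass-balance tally per oxide from the weights as reported, under the basis named above (sum by sum, the targets are met once rounding is allowed for):
  SiO2: 274.4·0.3277 + 528.1·0.9950 = 615.4 kg (target 615.4 kg)
  ZnO: 466.3·0.9980 = 465.4 kg (target 465.4 kg)
  BaO: 269.1·0.7788 = 209.6 kg (target 209.6 kg)
  Al2O3: 304.1·0.6476 + 528.1·0.003000 = 198.5 kg (target 198.5 kg)
  ZrO2: 274.4·0.6713 = 184.2 kg (target 184.2 kg)
  TiO2: 330.3·0.9901 = 327.0 kg (target 327.0 kg)
Auditing the glass mass value: total batch − LOI = 2000 kg (oxide target masses add up to 2000 kg; stated basis 2000 kg — gaps are rounding artifacts).
Summing the batch: Σ batch = 2172 kg; Σ batch·LOI gives LOI loss = 172.2 kg; as yield: glass ÷ batch → 92.07%.

Revised batch per 2000 kg frit:
  zircon sand: 274.4 kg
  rutile: 330.3 kg
  Al(OH)3: 304.1 kg
  BaCO3: 269.1 kg
  quartz sand: 528.1 kg
  ZnO: 466.3 kg
Total batch = 2172 kg; LOI loss = 172.2 kg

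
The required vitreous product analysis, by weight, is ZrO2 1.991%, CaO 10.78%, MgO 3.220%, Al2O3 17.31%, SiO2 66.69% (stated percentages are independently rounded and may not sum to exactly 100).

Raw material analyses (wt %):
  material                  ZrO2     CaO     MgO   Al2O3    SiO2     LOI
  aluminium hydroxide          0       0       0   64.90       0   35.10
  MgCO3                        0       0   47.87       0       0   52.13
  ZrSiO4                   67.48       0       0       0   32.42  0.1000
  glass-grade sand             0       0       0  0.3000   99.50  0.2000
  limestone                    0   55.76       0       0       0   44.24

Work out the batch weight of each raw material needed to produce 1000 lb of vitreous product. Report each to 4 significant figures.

Intermediates are shown rounded to four significant figures alongside each step. Every computation runs at full precision at each step; every reported figure takes just one rounding — the derived quantities (the totals, yield, net glass mass, the five compositions, ignition loss) are re-derived in exact precision starting from the weights for 1000 lb of glass precisely as stated by the question or the answer.
Target masses of each oxide per 1000 lb vitreous product:
  ZrO2: 1.991% × 1000 = 19.91 lb
  CaO: 10.78% × 1000 = 107.8 lb
  MgO: 3.220% × 1000 = 32.20 lb
  Al2O3: 17.31% × 1000 = 173.1 lb
  SiO2: 66.69% × 1000 = 666.9 lb
Per-oxide balance check working from each reported weight, versus the basis set out (target by target, the sums agree within answer rounding):
  ZrO2: 29.51·0.6748 = 19.91 lb (target 19.91 lb)
  CaO: 193.3·0.5576 = 107.8 lb (target 107.8 lb)
  MgO: 67.27·0.4787 = 32.20 lb (target 32.20 lb)
  Al2O3: 263.7·0.6490 + 660.6·0.003000 = 173.1 lb (target 173.1 lb)
  SiO2: 29.51·0.3242 + 660.6·0.9950 = 666.9 lb (target 666.9 lb)
Glass-mass sanity pass: Σ batch − LOI loss = 999.9 lb (the targets, summed, come to 999.9 lb; the stated basis being 1000 lb — differing by rounding only).
Adding the batch up: Σ batch = 1214 lb; loss to ignition Σ batch·LOI = 214.5 lb; glass ÷ batch gives a yield of 82.34%.

Batch per 1000 lb vitreous product:
  aluminium hydroxide: 263.7 lb
  MgCO3: 67.27 lb
  ZrSiO4: 29.51 lb
  glass-grade sand: 660.6 lb
  limestone: 193.3 lb
Total batch = 1214 lb; LOI loss = 214.5 lb; yield = 82.34%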